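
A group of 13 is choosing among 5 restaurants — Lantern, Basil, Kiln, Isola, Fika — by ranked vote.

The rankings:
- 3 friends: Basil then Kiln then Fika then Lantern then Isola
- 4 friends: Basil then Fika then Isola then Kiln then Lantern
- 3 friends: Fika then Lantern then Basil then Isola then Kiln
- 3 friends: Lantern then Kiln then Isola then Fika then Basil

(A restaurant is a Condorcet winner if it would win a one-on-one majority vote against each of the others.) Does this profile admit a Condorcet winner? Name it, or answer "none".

Check each pair by majority over 13 ballots:
Lantern vs Basil: Basil wins 7–6.
Lantern vs Kiln: Kiln, 7–6.
Lantern–Isola: Lantern 9–4.
Lantern–Fika: Fika 10–3.
Basil–Kiln: Basil 10–3.
Basil–Isola: Basil 10–3.
Basil–Fika: Basil 7–6.
Kiln vs Isola: Isola, 7–6.
Kiln vs Fika: Fika wins 7–6.
Isola vs Fika: Fika wins 10–3.
Basil wins every pairwise contest, so Basil is the Condorcet winner.

Basil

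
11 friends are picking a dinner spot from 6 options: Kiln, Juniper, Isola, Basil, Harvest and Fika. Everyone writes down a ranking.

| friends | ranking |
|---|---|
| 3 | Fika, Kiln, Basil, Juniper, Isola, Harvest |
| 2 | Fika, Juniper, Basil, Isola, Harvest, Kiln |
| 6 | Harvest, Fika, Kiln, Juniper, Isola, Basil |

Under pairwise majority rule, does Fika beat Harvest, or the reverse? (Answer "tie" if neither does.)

Harvest

Ballots ranking Fika above Harvest: 3 + 2 = 5.
Ballots ranking Harvest above Fika: 11 − 5 = 6.
Harvest wins the head-to-head 6–5.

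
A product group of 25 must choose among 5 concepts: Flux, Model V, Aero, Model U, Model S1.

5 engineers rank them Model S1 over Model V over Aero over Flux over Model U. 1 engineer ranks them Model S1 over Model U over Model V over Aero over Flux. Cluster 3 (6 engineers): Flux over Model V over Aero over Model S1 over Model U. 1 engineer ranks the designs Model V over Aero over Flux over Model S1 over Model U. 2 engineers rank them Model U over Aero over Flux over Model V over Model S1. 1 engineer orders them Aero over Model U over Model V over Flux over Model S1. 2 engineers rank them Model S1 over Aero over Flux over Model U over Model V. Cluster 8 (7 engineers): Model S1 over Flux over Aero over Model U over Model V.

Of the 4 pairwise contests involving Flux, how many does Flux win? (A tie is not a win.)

3

Flux against each rival (25 engineers):
Flux vs Model V: 17 to 8, Flux.
Flux vs Aero: 13 to 12, Flux.
Flux vs Model U: Flux is ranked higher on 5+6+1+2+7 = 21 ballots, Model U on 4. Flux wins 21–4.
Flux vs Model S1: Flux is ranked higher on 6+1+2+1 = 10 ballots, Model S1 on 15. Model S1 wins 15–10.
Flux beats Model V, Aero, Model U; loses to Model S1 — 3 pairwise wins.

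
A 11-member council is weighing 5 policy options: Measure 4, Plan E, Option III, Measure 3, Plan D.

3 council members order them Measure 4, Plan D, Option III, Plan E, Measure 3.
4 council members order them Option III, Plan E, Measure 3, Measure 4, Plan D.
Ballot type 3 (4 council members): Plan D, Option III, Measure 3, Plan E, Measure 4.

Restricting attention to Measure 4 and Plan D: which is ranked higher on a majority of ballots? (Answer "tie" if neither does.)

Measure 4

Ballots ranking Measure 4 above Plan D: 3 + 4 = 7.
Ballots ranking Plan D above Measure 4: 11 − 7 = 4.
Measure 4 wins the head-to-head 7–4.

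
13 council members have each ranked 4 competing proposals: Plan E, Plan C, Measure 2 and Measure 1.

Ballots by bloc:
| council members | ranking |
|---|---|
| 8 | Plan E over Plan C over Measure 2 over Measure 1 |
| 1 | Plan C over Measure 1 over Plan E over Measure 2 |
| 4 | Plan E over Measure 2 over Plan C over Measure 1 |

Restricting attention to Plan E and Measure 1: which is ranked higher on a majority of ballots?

Ballots ranking Plan E above Measure 1: 8 + 4 = 12.
Ballots ranking Measure 1 above Plan E: 13 − 12 = 1.
Plan E wins the head-to-head 12–1.

Plan E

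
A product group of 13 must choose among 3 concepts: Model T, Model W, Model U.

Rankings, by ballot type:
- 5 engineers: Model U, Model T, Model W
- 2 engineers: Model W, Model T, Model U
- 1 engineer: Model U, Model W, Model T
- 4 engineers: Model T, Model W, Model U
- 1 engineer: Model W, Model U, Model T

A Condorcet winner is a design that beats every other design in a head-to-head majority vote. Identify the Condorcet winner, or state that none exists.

none

Check each pair by majority over 13 ballots:
Model T vs Model W: Model T preferred on 5+4 = 9 ballots; Model T wins 9–4.
Model T vs Model U: Model U wins 7–6.
Model W vs Model U: Model W wins 7–6.
Each design drops at least one matchup (Model T loses to Model U; Model W loses to Model T; Model U loses to Model W); the cycle Model T > Model W > Model U > Model T rules out a Condorcet winner.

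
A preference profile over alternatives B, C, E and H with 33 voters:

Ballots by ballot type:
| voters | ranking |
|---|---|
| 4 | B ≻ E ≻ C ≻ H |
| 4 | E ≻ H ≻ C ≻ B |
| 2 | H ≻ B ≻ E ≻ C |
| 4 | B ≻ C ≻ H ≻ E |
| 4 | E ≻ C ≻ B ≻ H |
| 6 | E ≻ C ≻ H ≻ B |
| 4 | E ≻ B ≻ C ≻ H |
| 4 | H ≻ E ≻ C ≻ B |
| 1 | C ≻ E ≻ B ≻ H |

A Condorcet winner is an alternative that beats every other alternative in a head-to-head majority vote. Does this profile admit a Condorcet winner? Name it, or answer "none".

Pairwise majorities:
B vs C: C, 19–14.
B vs E: 4+2+4 = 10 for B, 23 for E — E by 23–10.
B vs H: B is ranked higher on 4+4+4+4+1 = 17 ballots, H on 16. B wins 17–16.
C–E: E 28–5.
C vs H: C wins 23–10.
E vs H: 4+4+4+6+4+1 = 23 for E, 10 for H — E by 23–10.
E defeats every rival head-to-head and is the Condorcet winner.

E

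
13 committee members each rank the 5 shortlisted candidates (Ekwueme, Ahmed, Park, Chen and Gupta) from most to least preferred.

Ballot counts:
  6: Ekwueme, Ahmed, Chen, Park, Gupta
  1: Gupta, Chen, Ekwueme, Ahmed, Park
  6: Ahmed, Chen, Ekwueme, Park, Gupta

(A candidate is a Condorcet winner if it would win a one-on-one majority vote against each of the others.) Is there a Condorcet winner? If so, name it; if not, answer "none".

none

Check each pair by majority over 13 ballots:
Ekwueme vs Ahmed: Ekwueme wins 7–6.
Ekwueme vs Park: Ekwueme wins 13–0.
Ekwueme vs Chen: 6 for Ekwueme, 7 for Chen — Chen by 7–6.
Ekwueme vs Gupta: Ekwueme wins 12–1.
Ahmed vs Park: Ahmed is ranked higher on 6+1+6 = 13 ballots, Park on 0. Ahmed wins 13–0.
Ahmed vs Chen: Ahmed is ranked higher on 6+6 = 12 ballots, Chen on 1. Ahmed wins 12–1.
Ahmed vs Gupta: Ahmed, 12–1.
Park–Chen: Chen 13–0.
Park vs Gupta: Park, 12–1.
Chen vs Gupta: 6+6 = 12 for Chen, 1 for Gupta — Chen by 12–1.
Each candidate drops at least one matchup (Ekwueme loses to Chen; Ahmed loses to Ekwueme; Park loses to Ekwueme; Chen loses to Ahmed; Gupta loses to Ekwueme); the cycle Ekwueme → Ahmed → Chen → Ekwueme rules out a Condorcet winner.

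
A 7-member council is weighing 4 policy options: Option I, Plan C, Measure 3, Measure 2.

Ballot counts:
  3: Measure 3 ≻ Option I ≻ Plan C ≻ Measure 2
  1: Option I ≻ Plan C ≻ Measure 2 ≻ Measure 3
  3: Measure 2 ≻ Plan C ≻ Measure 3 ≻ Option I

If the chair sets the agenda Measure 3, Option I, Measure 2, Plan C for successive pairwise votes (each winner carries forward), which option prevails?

Plan C

Round 1: Measure 3 vs Option I — 6–1, Measure 3 advances.
Round 2: Measure 3 vs Measure 2 — 3–4, Measure 2 advances.
Round 3: Measure 2 vs Plan C — 3–4, Plan C advances.
Plan C survives the agenda.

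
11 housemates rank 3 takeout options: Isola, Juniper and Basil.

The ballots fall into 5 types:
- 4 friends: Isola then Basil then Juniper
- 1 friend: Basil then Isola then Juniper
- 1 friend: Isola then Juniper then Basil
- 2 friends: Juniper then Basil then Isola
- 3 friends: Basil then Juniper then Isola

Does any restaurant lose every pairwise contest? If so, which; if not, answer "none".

Pairwise majorities:
Isola vs Juniper: 4+1+1 = 6 for Isola, 5 for Juniper — Isola by 6–5.
Isola vs Basil: Isola is ranked higher on 4+1 = 5 ballots, Basil on 6. Basil wins 6–5.
Juniper–Basil: Basil 8–3.
Juniper loses to every other restaurant — it is the Condorcet loser.

Juniper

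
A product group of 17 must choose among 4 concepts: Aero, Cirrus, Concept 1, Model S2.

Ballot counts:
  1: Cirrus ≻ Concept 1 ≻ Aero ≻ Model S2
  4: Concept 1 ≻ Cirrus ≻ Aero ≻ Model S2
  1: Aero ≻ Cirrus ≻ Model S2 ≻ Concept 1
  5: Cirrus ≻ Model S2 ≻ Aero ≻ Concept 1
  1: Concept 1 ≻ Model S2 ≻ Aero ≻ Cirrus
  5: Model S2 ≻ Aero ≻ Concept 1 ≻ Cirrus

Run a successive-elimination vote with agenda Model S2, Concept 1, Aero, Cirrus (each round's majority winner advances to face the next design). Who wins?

Cirrus

Round 1: Model S2 vs Concept 1 — 11–6, Model S2 advances.
Round 2: Model S2 vs Aero — 11–6, Model S2 advances.
Round 3: Model S2 vs Cirrus — 6–11, Cirrus advances.
The agenda winner is Cirrus.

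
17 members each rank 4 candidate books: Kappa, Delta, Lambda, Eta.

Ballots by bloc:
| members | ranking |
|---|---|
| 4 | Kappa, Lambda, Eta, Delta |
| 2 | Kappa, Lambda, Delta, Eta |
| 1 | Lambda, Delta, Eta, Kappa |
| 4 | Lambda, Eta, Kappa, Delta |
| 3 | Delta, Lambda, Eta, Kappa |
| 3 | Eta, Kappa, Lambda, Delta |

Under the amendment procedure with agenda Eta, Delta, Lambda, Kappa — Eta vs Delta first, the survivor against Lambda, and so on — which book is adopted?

Kappa

Round 1: Eta vs Delta — 11–6, Eta advances.
Round 2: Eta vs Lambda — 3–14, Lambda advances.
Round 3: Lambda vs Kappa — 8–9, Kappa advances.
The agenda winner is Kappa.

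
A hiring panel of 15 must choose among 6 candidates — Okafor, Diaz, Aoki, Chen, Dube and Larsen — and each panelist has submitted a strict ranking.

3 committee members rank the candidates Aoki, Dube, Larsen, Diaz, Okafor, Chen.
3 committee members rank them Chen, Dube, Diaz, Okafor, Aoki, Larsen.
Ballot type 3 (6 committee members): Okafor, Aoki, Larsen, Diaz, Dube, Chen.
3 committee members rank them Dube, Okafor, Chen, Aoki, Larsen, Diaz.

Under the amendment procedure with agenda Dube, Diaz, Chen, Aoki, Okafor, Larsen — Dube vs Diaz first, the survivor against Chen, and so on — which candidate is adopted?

Round 1: Dube vs Diaz — 9–6, Dube advances.
Round 2: Dube vs Chen — 12–3, Dube advances.
Round 3: Dube vs Aoki — 6–9, Aoki advances.
Round 4: Aoki vs Okafor — 3–12, Okafor advances.
Round 5: Okafor vs Larsen — 12–3, Okafor advances.
Okafor survives the agenda.

Okafor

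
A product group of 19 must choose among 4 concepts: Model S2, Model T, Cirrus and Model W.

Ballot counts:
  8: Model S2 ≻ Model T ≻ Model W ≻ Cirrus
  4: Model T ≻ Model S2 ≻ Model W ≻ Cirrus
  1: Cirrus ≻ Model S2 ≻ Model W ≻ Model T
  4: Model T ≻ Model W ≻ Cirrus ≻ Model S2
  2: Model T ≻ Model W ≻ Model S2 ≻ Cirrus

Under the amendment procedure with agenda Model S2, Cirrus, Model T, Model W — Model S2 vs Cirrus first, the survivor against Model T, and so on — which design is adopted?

Model T

Round 1: Model S2 vs Cirrus — 14–5, Model S2 advances.
Round 2: Model S2 vs Model T — 9–10, Model T advances.
Round 3: Model T vs Model W — 18–1, Model T advances.
Model T survives the agenda.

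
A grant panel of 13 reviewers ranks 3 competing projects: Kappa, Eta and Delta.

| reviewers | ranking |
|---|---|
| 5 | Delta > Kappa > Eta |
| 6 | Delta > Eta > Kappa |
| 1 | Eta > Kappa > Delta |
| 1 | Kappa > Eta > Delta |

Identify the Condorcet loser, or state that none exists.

Pairwise majorities:
Kappa vs Eta: Eta, 7–6.
Kappa vs Delta: Delta, 11–2.
Eta vs Delta: 2 to 11, Delta.
Kappa is beaten in every head-to-head and is the Condorcet loser.

Kappa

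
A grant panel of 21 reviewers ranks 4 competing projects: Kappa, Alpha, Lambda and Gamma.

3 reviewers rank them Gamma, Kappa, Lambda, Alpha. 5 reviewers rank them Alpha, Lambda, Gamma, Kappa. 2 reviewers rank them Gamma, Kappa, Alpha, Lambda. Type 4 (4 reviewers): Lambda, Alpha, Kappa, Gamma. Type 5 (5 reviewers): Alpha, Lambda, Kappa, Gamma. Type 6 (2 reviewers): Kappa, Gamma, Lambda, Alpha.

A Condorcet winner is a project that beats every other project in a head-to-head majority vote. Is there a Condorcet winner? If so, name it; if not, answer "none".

Alpha

Check each pair by majority over 21 ballots:
Kappa vs Alpha: Kappa preferred on 3+2+2 = 7 ballots; Alpha wins 14–7.
Kappa vs Lambda: 3+2+2 = 7 for Kappa, 14 for Lambda — Lambda by 14–7.
Kappa vs Gamma: Kappa preferred on 4+5+2 = 11 ballots; Kappa wins 11–10.
Alpha vs Lambda: Alpha preferred on 5+2+5 = 12 ballots; Alpha wins 12–9.
Alpha vs Gamma: 5+4+5 = 14 for Alpha, 7 for Gamma — Alpha by 14–7.
Lambda vs Gamma: Lambda is ranked higher on 5+4+5 = 14 ballots, Gamma on 7. Lambda wins 14–7.
Alpha defeats every rival head-to-head and is the Condorcet winner.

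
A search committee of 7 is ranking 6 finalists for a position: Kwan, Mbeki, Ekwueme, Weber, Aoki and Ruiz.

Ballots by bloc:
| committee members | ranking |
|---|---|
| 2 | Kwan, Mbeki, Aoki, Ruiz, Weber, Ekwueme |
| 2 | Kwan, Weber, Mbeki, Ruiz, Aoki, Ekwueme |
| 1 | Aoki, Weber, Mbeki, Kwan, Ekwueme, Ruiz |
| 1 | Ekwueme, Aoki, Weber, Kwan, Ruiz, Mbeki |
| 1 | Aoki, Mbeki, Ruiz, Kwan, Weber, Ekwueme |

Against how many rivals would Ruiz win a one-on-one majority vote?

Ruiz against each rival (7 committee members):
Ruiz–Kwan: Kwan 6–1.
Ruiz vs Mbeki: 1 for Ruiz, 6 for Mbeki — Mbeki by 6–1.
Ruiz vs Ekwueme: Ruiz is ranked higher on 2+2+1 = 5 ballots, Ekwueme on 2. Ruiz wins 5–2.
Ruiz vs Weber: 3 to 4, Weber.
Ruiz vs Aoki: Aoki, 5–2.
Ruiz beats Ekwueme; loses to Kwan, Mbeki, Weber, Aoki — 1 pairwise win.

1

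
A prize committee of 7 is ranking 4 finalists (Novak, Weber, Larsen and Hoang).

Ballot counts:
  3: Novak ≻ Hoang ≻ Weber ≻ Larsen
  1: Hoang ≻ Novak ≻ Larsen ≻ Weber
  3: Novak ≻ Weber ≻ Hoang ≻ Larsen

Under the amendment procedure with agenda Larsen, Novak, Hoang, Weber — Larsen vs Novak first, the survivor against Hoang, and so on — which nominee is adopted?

Round 1: Larsen vs Novak — 0–7, Novak advances.
Round 2: Novak vs Hoang — 6–1, Novak advances.
Round 3: Novak vs Weber — 7–0, Novak advances.
The agenda winner is Novak.

Novak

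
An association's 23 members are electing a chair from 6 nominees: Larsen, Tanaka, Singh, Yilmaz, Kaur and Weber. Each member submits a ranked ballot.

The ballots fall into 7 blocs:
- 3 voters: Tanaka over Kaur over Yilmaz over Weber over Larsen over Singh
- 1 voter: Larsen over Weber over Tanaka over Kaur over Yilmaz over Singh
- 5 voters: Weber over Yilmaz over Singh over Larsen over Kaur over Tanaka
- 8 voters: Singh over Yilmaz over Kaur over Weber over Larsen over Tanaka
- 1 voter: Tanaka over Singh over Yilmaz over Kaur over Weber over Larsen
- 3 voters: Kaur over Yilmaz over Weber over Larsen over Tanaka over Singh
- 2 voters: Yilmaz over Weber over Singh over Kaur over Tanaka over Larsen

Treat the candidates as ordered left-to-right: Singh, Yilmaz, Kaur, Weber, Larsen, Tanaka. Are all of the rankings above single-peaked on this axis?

Axis positions: Singh=1, Yilmaz=2, Kaur=3, Weber=4, Larsen=5, Tanaka=6.
Bloc 1: ranking walks positions 6-3-2-4-5-1; Kaur is ranked above Larsen even though Larsen lies between Kaur and the peak Tanaka on the axis — preferences dip and rise again. Not single-peaked.
Bloc 2 (peak Larsen at position 5): ranking walks positions 5-4-6-3-2-1, expanding outward from the peak — single-peaked.
Bloc 3: ranking walks positions 4-2-1-5-3-6; Yilmaz is ranked above Kaur even though Kaur lies between Yilmaz and the peak Weber on the axis — preferences dip and rise again. Not single-peaked.
Bloc 4 (peak Singh at position 1): ranking walks positions 1-2-3-4-5-6, expanding outward from the peak — single-peaked.
Bloc 5: ranking walks positions 6-1-2-3-4-5; Singh is ranked above Larsen even though Larsen lies between Singh and the peak Tanaka on the axis — preferences dip and rise again. Not single-peaked.
Bloc 6 (peak Kaur at position 3): ranking walks positions 3-2-4-5-6-1, expanding outward from the peak — single-peaked.
Bloc 7: ranking walks positions 2-4-1-3-6-5; Weber is ranked above Kaur even though Kaur lies between Weber and the peak Yilmaz on the axis — preferences dip and rise again. Not single-peaked.
Bloc 1 violates single-peakedness, so the profile is not single-peaked on this axis.

no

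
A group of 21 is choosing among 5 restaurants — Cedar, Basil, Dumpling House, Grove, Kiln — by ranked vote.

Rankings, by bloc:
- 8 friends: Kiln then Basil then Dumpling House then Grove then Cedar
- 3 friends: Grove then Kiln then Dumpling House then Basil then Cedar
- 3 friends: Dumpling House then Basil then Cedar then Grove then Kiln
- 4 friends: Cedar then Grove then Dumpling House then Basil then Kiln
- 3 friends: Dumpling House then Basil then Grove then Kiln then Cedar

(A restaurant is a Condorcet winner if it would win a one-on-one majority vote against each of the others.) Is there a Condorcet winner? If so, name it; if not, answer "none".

Head-to-head results (21 friends):
Cedar–Basil: Basil 17–4.
Cedar vs Dumpling House: Cedar preferred on 4 ballots; Dumpling House wins 17–4.
Cedar–Grove: Grove 14–7.
Cedar–Kiln: Kiln 14–7.
Basil vs Dumpling House: Dumpling House, 13–8.
Basil vs Grove: Basil, 14–7.
Basil vs Kiln: Kiln wins 11–10.
Dumpling House–Grove: Dumpling House 14–7.
Dumpling House vs Kiln: 10 to 11, Kiln.
Grove vs Kiln: Grove, 13–8.
Each restaurant drops at least one matchup (Cedar loses to Basil; Basil loses to Dumpling House; Dumpling House loses to Kiln; Grove loses to Basil; Kiln loses to Grove); the cycle Basil > Grove > Kiln > Basil rules out a Condorcet winner.

none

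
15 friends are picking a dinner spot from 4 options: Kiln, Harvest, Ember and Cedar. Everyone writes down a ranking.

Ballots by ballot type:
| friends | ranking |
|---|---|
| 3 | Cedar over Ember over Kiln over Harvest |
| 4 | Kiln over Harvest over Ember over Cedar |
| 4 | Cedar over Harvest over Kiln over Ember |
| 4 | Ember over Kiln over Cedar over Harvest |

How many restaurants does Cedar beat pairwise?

1

Cedar against each rival (15 friends):
Cedar vs Kiln: Kiln wins 8–7.
Cedar vs Harvest: Cedar wins 11–4.
Cedar vs Ember: Ember, 8–7.
Cedar beats Harvest; loses to Kiln, Ember — 1 pairwise win.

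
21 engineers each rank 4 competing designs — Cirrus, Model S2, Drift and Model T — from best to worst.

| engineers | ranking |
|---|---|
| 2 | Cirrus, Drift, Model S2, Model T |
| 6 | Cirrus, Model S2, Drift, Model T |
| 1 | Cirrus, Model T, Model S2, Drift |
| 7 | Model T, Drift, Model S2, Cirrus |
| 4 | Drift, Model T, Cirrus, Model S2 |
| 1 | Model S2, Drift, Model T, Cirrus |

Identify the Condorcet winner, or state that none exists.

Drift

Head-to-head results (21 engineers):
Cirrus vs Model S2: Cirrus wins 13–8.
Cirrus–Drift: Drift 12–9.
Cirrus–Model T: Model T 12–9.
Model S2 vs Drift: Drift, 13–8.
Model S2–Model T: Model T 12–9.
Drift vs Model T: Drift, 13–8.
Drift wins every pairwise contest, so Drift is the Condorcet winner.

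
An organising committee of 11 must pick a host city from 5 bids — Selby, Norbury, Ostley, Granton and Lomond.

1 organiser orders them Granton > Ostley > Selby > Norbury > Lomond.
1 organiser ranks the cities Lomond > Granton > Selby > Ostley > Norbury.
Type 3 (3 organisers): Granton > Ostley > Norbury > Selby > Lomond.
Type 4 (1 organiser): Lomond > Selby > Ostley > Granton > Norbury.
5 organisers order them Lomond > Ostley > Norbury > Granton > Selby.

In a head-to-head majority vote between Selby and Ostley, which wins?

Ballots ranking Selby above Ostley: 1 + 1 = 2.
Ballots ranking Ostley above Selby: 11 − 2 = 9.
Ostley wins the head-to-head 9–2.

Ostley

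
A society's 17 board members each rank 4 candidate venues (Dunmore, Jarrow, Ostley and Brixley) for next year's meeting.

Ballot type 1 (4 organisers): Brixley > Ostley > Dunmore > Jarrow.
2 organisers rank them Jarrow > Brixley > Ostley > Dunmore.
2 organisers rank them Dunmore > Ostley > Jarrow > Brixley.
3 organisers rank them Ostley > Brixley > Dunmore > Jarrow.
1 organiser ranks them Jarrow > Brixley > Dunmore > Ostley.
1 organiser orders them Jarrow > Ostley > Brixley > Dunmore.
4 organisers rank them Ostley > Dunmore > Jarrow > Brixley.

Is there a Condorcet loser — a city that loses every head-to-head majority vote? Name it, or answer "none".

Pairwise majorities:
Dunmore vs Jarrow: Dunmore wins 13–4.
Dunmore vs Ostley: Dunmore is ranked higher on 2+1 = 3 ballots, Ostley on 14. Ostley wins 14–3.
Dunmore vs Brixley: Dunmore is ranked higher on 2+4 = 6 ballots, Brixley on 11. Brixley wins 11–6.
Jarrow vs Ostley: Ostley wins 13–4.
Jarrow vs Brixley: Jarrow wins 10–7.
Ostley vs Brixley: Ostley preferred on 2+3+1+4 = 10 ballots; Ostley wins 10–7.
Every city wins at least one matchup (Dunmore beats Jarrow; Jarrow beats Brixley; Ostley beats Dunmore; Brixley beats Dunmore), so there is no Condorcet loser.

none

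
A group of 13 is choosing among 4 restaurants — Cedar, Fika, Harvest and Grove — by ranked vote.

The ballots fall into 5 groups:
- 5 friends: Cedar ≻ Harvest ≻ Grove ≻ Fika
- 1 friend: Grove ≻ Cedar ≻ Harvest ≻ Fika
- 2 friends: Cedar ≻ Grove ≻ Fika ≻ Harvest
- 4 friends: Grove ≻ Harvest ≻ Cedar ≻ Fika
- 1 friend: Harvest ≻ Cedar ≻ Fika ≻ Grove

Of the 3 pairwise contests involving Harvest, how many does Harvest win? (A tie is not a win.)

Harvest against each rival (13 friends):
Harvest vs Cedar: Cedar wins 8–5.
Harvest vs Fika: Harvest wins 11–2.
Harvest vs Grove: 5+1 = 6 for Harvest, 7 for Grove — Grove by 7–6.
Harvest beats Fika; loses to Cedar, Grove — 1 pairwise win.

1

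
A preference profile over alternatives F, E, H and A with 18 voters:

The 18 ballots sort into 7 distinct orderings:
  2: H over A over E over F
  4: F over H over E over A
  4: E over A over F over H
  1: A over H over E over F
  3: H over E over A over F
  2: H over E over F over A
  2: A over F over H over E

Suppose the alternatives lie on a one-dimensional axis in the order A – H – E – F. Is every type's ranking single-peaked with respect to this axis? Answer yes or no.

no

Axis positions: A=1, H=2, E=3, F=4.
Type 1 (peak H at position 2): ranking walks positions 2-1-3-4, expanding outward from the peak — single-peaked.
Type 2: ranking walks positions 4-2-3-1; H is ranked above E even though E lies between H and the peak F on the axis — preferences dip and rise again. Not single-peaked.
Type 3: ranking walks positions 3-1-4-2; A is ranked above H even though H lies between A and the peak E on the axis — preferences dip and rise again. Not single-peaked.
Type 4 (peak A at position 1): ranking walks positions 1-2-3-4, expanding outward from the peak — single-peaked.
Type 5 (peak H at position 2): ranking walks positions 2-3-1-4, expanding outward from the peak — single-peaked.
Type 6 (peak H at position 2): ranking walks positions 2-3-4-1, expanding outward from the peak — single-peaked.
Type 7: ranking walks positions 1-4-2-3; F is ranked above H even though H lies between F and the peak A on the axis — preferences dip and rise again. Not single-peaked.
Type 2 violates single-peakedness, so the profile is not single-peaked on this axis.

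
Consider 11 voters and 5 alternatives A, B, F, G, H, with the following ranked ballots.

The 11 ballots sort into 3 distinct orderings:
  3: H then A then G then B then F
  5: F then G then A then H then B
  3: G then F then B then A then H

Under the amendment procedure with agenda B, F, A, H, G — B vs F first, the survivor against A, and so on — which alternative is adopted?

Round 1: B vs F — 3–8, F advances.
Round 2: F vs A — 8–3, F advances.
Round 3: F vs H — 8–3, F advances.
Round 4: F vs G — 5–6, G advances.
The agenda winner is G.

G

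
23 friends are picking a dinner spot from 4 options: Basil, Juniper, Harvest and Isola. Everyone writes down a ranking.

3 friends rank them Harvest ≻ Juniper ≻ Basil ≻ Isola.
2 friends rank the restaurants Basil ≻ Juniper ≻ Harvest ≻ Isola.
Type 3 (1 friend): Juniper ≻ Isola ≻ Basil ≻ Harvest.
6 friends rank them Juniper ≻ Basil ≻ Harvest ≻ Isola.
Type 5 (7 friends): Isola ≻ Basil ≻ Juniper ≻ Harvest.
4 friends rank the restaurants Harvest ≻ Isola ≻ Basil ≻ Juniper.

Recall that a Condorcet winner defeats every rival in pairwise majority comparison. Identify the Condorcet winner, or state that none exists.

Head-to-head results (23 friends):
Basil vs Juniper: Basil wins 13–10.
Basil vs Harvest: Basil wins 16–7.
Basil vs Isola: 3+2+6 = 11 for Basil, 12 for Isola — Isola by 12–11.
Juniper vs Harvest: Juniper wins 16–7.
Juniper–Isola: Juniper 12–11.
Harvest vs Isola: Harvest preferred on 3+2+6+4 = 15 ballots; Harvest wins 15–8.
Every restaurant loses at least once (Basil loses to Isola; Juniper loses to Basil; Harvest loses to Basil; Isola loses to Juniper). The majority relation contains the cycle Basil > Juniper > Isola > Basil, so there is no Condorcet winner.

none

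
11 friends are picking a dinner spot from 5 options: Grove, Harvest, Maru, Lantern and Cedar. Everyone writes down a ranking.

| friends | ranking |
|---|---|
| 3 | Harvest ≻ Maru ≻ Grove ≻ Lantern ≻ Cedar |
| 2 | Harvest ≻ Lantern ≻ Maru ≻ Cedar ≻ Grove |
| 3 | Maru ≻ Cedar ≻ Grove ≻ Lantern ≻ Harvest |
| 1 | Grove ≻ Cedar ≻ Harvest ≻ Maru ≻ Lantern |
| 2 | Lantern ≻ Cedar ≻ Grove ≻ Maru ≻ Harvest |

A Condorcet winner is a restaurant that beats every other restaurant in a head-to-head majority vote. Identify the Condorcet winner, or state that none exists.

none

Head-to-head results (11 friends):
Grove vs Harvest: Grove, 6–5.
Grove vs Maru: Maru wins 8–3.
Grove vs Lantern: Grove, 7–4.
Grove vs Cedar: Cedar wins 7–4.
Harvest–Maru: Harvest 6–5.
Harvest vs Lantern: Harvest, 6–5.
Harvest vs Cedar: Cedar, 6–5.
Maru vs Lantern: Maru, 7–4.
Maru vs Cedar: Maru wins 8–3.
Lantern–Cedar: Lantern 7–4.
Every restaurant loses at least once (Grove loses to Maru; Harvest loses to Grove; Maru loses to Harvest; Lantern loses to Grove; Cedar loses to Maru). The majority relation contains the cycle Grove beats Harvest beats Maru beats Grove, so there is no Condorcet winner.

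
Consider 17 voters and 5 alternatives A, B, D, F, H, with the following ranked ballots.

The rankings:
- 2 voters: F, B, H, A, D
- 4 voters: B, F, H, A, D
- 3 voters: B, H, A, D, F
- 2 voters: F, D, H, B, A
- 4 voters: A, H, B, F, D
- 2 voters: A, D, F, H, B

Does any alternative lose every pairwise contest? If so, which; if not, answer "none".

Pairwise majorities:
A vs B: A preferred on 4+2 = 6 ballots; B wins 11–6.
A vs D: A wins 15–2.
A vs F: A wins 9–8.
A vs H: A is ranked higher on 4+2 = 6 ballots, H on 11. H wins 11–6.
B vs D: B, 13–4.
B vs F: 11 to 6, B.
B–H: B 9–8.
D vs F: 5 to 12, F.
D vs H: D preferred on 2+2 = 4 ballots; H wins 13–4.
F vs H: 2+4+2+2 = 10 for F, 7 for H — F by 10–7.
D loses to every other alternative — it is the Condorcet loser.

D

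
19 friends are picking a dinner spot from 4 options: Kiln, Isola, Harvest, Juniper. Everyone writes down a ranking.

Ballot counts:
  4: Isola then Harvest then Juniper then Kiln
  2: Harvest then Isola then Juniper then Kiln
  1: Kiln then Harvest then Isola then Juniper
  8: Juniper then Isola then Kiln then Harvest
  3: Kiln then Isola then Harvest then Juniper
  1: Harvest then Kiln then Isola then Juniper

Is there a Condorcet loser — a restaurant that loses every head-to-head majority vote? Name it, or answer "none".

none

Head-to-head results (19 friends):
Kiln–Isola: Isola 14–5.
Kiln vs Harvest: 1+8+3 = 12 for Kiln, 7 for Harvest — Kiln by 12–7.
Kiln vs Juniper: Kiln is ranked higher on 1+3+1 = 5 ballots, Juniper on 14. Juniper wins 14–5.
Isola vs Harvest: Isola, 15–4.
Isola vs Juniper: Isola, 11–8.
Harvest–Juniper: Harvest 11–8.
Every restaurant wins at least one matchup (Kiln beats Harvest; Isola beats Kiln; Harvest beats Juniper; Juniper beats Kiln), so there is no Condorcet loser.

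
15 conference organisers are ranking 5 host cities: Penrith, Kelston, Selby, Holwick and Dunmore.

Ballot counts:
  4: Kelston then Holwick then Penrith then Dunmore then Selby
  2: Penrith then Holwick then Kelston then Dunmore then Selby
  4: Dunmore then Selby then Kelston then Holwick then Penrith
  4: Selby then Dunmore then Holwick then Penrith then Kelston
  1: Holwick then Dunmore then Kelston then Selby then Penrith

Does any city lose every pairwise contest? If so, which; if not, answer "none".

Penrith

Head-to-head results (15 organisers):
Penrith vs Kelston: Kelston, 9–6.
Penrith vs Selby: Selby, 9–6.
Penrith vs Holwick: Penrith is ranked higher on 2 ballots, Holwick on 13. Holwick wins 13–2.
Penrith vs Dunmore: Penrith is ranked higher on 4+2 = 6 ballots, Dunmore on 9. Dunmore wins 9–6.
Kelston–Selby: Selby 8–7.
Kelston vs Holwick: 4+4 = 8 for Kelston, 7 for Holwick — Kelston by 8–7.
Kelston vs Dunmore: Dunmore wins 9–6.
Selby vs Holwick: 4+4 = 8 for Selby, 7 for Holwick — Selby by 8–7.
Selby vs Dunmore: 4 to 11, Dunmore.
Holwick vs Dunmore: 7 to 8, Dunmore.
Penrith loses to every other city — it is the Condorcet loser.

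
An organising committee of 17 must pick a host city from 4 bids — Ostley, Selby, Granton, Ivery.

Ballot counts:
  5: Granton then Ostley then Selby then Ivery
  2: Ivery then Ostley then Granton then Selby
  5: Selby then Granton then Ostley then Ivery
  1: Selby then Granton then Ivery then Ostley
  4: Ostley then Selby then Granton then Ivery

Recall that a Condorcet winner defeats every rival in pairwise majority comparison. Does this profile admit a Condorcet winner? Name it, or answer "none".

Pairwise majorities:
Ostley–Selby: Ostley 11–6.
Ostley vs Granton: Granton, 11–6.
Ostley vs Ivery: Ostley preferred on 5+5+4 = 14 ballots; Ostley wins 14–3.
Selby vs Granton: 5+1+4 = 10 for Selby, 7 for Granton — Selby by 10–7.
Selby–Ivery: Selby 15–2.
Granton vs Ivery: 5+5+1+4 = 15 for Granton, 2 for Ivery — Granton by 15–2.
Every city loses at least once (Ostley loses to Granton; Selby loses to Ostley; Granton loses to Selby; Ivery loses to Ostley). The majority relation contains the cycle Ostley → Selby → Granton → Ostley, so there is no Condorcet winner.

none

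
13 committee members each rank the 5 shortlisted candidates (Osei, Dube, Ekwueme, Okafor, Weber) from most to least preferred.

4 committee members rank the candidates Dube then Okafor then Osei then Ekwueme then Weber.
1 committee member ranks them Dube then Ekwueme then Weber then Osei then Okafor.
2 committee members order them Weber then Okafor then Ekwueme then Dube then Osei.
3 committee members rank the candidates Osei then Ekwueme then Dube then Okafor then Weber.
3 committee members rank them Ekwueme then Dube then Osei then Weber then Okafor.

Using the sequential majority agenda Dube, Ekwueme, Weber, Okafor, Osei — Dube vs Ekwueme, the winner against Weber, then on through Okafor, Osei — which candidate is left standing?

Osei

Round 1: Dube vs Ekwueme — 5–8, Ekwueme advances.
Round 2: Ekwueme vs Weber — 11–2, Ekwueme advances.
Round 3: Ekwueme vs Okafor — 7–6, Ekwueme advances.
Round 4: Ekwueme vs Osei — 6–7, Osei advances.
Osei survives the agenda.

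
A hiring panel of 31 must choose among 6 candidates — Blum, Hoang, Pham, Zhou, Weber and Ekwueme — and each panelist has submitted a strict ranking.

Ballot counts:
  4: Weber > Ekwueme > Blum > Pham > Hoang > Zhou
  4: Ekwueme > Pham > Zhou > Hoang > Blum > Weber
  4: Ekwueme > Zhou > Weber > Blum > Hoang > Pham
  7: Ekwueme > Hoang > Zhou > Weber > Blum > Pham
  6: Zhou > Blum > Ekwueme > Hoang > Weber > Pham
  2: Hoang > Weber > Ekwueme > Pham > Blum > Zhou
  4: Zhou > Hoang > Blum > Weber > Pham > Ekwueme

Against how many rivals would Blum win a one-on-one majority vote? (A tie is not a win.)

Blum against each rival (31 committee members):
Blum vs Hoang: Hoang, 17–14.
Blum–Pham: Blum 25–6.
Blum vs Zhou: Blum preferred on 4+2 = 6 ballots; Zhou wins 25–6.
Blum vs Weber: 4+6+4 = 14 for Blum, 17 for Weber — Weber by 17–14.
Blum vs Ekwueme: Ekwueme, 21–10.
Blum beats Pham; loses to Hoang, Zhou, Weber, Ekwueme — 1 pairwise win.

1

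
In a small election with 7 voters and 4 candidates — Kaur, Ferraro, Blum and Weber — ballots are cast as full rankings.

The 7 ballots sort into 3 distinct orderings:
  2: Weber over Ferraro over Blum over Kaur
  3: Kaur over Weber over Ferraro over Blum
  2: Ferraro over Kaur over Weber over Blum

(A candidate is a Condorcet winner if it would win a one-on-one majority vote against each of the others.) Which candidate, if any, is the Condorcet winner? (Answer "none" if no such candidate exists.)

none

Head-to-head results (7 voters):
Kaur vs Ferraro: Ferraro, 4–3.
Kaur vs Blum: Kaur, 5–2.
Kaur–Weber: Kaur 5–2.
Ferraro–Blum: Ferraro 7–0.
Ferraro vs Weber: Weber wins 5–2.
Blum vs Weber: Weber, 7–0.
Each candidate drops at least one matchup (Kaur loses to Ferraro; Ferraro loses to Weber; Blum loses to Kaur; Weber loses to Kaur); the cycle Kaur → Weber → Ferraro → Kaur rules out a Condorcet winner.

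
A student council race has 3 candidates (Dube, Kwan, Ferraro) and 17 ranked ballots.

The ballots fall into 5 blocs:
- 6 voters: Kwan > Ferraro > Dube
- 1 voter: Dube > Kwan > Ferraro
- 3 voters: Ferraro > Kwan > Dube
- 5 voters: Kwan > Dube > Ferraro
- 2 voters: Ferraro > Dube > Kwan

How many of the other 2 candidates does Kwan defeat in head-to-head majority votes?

2

Kwan against each rival (17 voters):
Kwan vs Dube: Kwan, 14–3.
Kwan–Ferraro: Kwan 12–5.
Kwan beats Dube, Ferraro — 2 pairwise wins.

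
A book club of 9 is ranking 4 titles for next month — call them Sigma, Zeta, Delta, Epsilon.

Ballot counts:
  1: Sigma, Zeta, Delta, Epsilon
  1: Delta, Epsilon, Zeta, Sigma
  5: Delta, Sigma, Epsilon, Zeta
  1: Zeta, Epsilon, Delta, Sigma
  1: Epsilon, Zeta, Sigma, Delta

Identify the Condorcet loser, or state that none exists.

Zeta

Pairwise majorities:
Sigma–Zeta: Sigma 6–3.
Sigma vs Delta: Sigma is ranked higher on 1+1 = 2 ballots, Delta on 7. Delta wins 7–2.
Sigma vs Epsilon: Sigma wins 6–3.
Zeta vs Delta: Zeta preferred on 1+1+1 = 3 ballots; Delta wins 6–3.
Zeta vs Epsilon: 1+1 = 2 for Zeta, 7 for Epsilon — Epsilon by 7–2.
Delta vs Epsilon: Delta, 7–2.
Zeta loses to every other book — it is the Condorcet loser.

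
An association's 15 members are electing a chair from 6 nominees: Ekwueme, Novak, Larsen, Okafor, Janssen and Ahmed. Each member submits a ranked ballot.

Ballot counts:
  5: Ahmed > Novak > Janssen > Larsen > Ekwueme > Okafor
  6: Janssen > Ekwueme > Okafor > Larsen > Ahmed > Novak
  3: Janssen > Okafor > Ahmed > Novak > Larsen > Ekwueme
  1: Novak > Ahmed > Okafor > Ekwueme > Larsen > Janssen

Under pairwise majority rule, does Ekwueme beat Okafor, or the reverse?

Ekwueme

Ballots ranking Ekwueme above Okafor: 5 + 6 = 11.
Ballots ranking Okafor above Ekwueme: 15 − 11 = 4.
Ekwueme wins the head-to-head 11–4.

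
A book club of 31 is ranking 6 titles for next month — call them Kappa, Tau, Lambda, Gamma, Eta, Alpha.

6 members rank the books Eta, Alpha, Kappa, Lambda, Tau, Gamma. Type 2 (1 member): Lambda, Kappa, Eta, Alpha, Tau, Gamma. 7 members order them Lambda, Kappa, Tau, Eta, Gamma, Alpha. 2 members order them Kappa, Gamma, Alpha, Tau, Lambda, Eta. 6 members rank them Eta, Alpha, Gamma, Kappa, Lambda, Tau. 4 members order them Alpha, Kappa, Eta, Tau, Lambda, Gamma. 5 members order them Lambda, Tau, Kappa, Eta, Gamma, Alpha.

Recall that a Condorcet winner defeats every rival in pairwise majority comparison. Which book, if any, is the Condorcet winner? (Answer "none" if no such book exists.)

none

Head-to-head results (31 members):
Kappa–Tau: Kappa 26–5.
Kappa vs Lambda: Kappa, 18–13.
Kappa–Gamma: Kappa 25–6.
Kappa–Eta: Kappa 19–12.
Kappa vs Alpha: Alpha, 16–15.
Tau vs Lambda: Lambda wins 25–6.
Tau vs Gamma: Tau wins 23–8.
Tau vs Eta: Eta, 17–14.
Tau vs Alpha: Alpha wins 19–12.
Lambda–Gamma: Lambda 23–8.
Lambda vs Eta: Eta, 16–15.
Lambda vs Alpha: Alpha, 18–13.
Gamma–Eta: Eta 29–2.
Gamma vs Alpha: Alpha wins 17–14.
Eta vs Alpha: Eta wins 25–6.
No book is unbeaten: Kappa loses to Alpha; Tau loses to Kappa; Lambda loses to Kappa; Gamma loses to Kappa; Eta loses to Kappa; Alpha loses to Eta. In particular Kappa > Eta > Alpha > Kappa is a majority cycle — no Condorcet winner exists.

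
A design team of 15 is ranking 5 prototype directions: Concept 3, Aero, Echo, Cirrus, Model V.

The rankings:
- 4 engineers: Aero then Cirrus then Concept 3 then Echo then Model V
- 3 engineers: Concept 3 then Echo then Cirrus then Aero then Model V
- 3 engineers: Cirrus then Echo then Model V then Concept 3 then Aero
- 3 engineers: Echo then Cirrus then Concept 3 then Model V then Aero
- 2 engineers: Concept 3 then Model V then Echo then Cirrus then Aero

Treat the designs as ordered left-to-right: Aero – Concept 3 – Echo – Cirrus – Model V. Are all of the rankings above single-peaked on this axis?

Axis positions: Aero=1, Concept 3=2, Echo=3, Cirrus=4, Model V=5.
Cluster 1: ranking walks positions 1-4-2-3-5; Cirrus is ranked above Concept 3 even though Concept 3 lies between Cirrus and the peak Aero on the axis — preferences dip and rise again. Not single-peaked.
Cluster 2 (peak Concept 3 at position 2): ranking walks positions 2-3-4-1-5, expanding outward from the peak — single-peaked.
Cluster 3 (peak Cirrus at position 4): ranking walks positions 4-3-5-2-1, expanding outward from the peak — single-peaked.
Cluster 4 (peak Echo at position 3): ranking walks positions 3-4-2-5-1, expanding outward from the peak — single-peaked.
Cluster 5: ranking walks positions 2-5-3-4-1; Model V is ranked above Echo even though Echo lies between Model V and the peak Concept 3 on the axis — preferences dip and rise again. Not single-peaked.
Cluster 1 violates single-peakedness, so the profile is not single-peaked on this axis.

no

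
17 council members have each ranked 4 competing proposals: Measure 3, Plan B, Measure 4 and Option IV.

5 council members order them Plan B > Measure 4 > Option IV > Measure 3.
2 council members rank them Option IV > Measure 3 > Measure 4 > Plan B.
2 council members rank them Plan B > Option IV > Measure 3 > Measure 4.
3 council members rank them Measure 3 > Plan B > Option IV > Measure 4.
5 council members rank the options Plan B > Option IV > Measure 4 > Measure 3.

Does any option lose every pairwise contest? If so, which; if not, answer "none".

Pairwise majorities:
Measure 3 vs Plan B: Measure 3 is ranked higher on 2+3 = 5 ballots, Plan B on 12. Plan B wins 12–5.
Measure 3 vs Measure 4: Measure 3 preferred on 2+2+3 = 7 ballots; Measure 4 wins 10–7.
Measure 3 vs Option IV: 3 to 14, Option IV.
Plan B vs Measure 4: 5+2+3+5 = 15 for Plan B, 2 for Measure 4 — Plan B by 15–2.
Plan B vs Option IV: Plan B is ranked higher on 5+2+3+5 = 15 ballots, Option IV on 2. Plan B wins 15–2.
Measure 4–Option IV: Option IV 12–5.
Measure 3 loses to every other option — it is the Condorcet loser.

Measure 3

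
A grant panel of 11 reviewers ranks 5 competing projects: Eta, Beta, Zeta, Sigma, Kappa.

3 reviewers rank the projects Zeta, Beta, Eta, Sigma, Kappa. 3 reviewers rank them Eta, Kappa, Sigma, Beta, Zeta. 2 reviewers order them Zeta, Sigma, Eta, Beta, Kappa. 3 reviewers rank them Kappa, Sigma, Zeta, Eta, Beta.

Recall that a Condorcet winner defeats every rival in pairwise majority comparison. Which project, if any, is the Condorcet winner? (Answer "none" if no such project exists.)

Head-to-head results (11 reviewers):
Eta–Beta: Eta 8–3.
Eta vs Zeta: Zeta, 8–3.
Eta vs Sigma: Eta wins 6–5.
Eta–Kappa: Eta 8–3.
Beta vs Zeta: Zeta, 8–3.
Beta vs Sigma: Sigma wins 8–3.
Beta–Kappa: Kappa 6–5.
Zeta–Sigma: Sigma 6–5.
Zeta–Kappa: Kappa 6–5.
Sigma–Kappa: Kappa 6–5.
Every project loses at least once (Eta loses to Zeta; Beta loses to Eta; Zeta loses to Sigma; Sigma loses to Eta; Kappa loses to Eta). The majority relation contains the cycle Eta > Sigma > Zeta > Eta, so there is no Condorcet winner.

none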